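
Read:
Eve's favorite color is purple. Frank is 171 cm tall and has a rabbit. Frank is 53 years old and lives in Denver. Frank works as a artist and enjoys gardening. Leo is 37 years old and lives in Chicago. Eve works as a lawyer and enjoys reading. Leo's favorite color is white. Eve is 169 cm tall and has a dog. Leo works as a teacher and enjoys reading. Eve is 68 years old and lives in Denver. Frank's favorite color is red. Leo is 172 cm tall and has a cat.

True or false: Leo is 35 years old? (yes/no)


Leo is actually 37. no

no


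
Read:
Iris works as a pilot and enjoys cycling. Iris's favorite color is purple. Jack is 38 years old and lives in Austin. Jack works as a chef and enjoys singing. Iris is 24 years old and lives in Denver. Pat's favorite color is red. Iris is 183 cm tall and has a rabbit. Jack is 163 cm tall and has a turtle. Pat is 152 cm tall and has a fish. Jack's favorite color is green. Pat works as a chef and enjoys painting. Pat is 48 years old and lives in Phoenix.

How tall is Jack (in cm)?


Jack is 163 cm tall

163


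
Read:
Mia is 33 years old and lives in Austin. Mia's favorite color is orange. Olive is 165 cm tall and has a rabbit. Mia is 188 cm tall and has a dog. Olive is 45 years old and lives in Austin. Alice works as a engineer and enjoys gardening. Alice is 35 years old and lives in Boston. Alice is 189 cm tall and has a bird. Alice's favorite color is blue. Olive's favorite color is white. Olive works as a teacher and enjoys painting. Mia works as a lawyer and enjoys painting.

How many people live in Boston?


Count in Boston: 1

1


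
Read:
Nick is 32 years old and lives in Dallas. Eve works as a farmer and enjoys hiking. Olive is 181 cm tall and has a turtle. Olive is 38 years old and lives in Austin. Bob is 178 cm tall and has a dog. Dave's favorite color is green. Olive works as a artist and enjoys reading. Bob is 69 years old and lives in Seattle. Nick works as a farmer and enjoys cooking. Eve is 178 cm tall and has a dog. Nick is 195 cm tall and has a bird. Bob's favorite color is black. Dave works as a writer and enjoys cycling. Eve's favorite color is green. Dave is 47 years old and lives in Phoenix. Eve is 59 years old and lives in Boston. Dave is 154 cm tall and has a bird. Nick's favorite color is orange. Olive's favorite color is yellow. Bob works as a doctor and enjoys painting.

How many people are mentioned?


People: Bob, Nick, Olive, Dave, Eve. Count = 5

5


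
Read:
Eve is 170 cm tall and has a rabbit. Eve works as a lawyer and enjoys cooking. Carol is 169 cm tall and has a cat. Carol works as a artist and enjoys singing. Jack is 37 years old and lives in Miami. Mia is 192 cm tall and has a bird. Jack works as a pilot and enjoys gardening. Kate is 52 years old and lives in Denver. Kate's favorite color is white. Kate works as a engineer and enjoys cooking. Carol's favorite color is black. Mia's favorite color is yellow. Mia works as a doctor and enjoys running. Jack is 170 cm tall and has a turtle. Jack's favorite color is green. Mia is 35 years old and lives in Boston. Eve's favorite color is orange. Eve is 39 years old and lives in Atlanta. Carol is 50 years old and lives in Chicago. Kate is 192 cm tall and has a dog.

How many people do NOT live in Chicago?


Not in Chicago: 4

4


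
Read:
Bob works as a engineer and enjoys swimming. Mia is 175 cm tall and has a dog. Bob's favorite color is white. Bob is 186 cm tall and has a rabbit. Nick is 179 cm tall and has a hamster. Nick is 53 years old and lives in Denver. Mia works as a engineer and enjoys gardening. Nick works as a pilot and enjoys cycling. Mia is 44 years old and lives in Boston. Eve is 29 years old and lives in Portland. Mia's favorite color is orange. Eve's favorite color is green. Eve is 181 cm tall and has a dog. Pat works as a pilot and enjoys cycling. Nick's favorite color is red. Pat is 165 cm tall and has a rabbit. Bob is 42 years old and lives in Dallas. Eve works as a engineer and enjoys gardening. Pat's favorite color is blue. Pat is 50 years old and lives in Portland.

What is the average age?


Sum=218, n=5, avg=43.6

43.6


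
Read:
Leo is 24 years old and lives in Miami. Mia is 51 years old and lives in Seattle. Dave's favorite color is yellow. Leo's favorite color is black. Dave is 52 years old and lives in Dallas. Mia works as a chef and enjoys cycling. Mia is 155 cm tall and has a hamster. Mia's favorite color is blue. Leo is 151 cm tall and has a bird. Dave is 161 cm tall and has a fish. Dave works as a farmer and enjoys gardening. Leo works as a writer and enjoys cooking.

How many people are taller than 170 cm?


Taller than 170: 0

0


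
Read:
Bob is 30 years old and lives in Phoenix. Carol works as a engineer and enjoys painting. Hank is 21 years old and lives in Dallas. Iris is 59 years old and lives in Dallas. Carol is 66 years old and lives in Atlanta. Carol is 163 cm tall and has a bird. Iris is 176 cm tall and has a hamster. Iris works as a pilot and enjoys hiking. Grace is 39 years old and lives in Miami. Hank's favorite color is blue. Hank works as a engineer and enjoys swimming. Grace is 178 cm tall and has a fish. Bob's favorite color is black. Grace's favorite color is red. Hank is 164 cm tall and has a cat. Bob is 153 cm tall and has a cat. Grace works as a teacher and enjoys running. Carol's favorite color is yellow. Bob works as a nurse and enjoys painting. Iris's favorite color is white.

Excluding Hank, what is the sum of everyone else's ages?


Sum (excluding Hank): 194

194


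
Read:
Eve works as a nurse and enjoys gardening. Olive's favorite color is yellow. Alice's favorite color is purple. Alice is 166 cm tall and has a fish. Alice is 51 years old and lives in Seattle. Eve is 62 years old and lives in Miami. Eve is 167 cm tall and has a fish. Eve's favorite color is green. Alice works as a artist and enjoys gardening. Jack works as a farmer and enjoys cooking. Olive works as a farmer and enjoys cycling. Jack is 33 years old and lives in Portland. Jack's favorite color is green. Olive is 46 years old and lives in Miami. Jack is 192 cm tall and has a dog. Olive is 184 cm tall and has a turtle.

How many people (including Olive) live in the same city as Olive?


Olive lives in Miami. Count = 2

2


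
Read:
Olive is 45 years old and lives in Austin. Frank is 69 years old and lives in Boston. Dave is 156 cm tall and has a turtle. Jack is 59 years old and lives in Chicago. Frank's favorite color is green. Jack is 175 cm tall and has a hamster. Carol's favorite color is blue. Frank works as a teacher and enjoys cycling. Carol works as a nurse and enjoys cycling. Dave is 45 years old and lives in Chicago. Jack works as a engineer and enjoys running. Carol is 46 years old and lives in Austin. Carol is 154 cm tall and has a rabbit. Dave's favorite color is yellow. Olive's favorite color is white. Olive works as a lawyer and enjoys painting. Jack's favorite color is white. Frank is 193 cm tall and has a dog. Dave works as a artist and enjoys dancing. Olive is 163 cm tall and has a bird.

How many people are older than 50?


Filter: 2

2


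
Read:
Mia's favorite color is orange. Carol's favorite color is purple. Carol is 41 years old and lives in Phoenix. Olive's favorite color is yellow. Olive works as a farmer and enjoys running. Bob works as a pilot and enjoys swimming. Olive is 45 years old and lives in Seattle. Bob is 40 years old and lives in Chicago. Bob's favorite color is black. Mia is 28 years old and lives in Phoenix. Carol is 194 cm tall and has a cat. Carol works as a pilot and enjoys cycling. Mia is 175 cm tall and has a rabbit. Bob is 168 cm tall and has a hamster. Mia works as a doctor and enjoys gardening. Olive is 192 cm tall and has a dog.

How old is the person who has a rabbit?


Person with rabbit is Mia, age 28

28


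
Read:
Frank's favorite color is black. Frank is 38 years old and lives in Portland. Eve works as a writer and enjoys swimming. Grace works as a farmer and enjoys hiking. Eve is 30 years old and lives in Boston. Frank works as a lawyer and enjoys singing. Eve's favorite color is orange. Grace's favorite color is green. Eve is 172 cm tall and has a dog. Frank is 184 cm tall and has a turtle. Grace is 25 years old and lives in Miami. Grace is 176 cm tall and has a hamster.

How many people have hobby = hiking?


Count: 1

1


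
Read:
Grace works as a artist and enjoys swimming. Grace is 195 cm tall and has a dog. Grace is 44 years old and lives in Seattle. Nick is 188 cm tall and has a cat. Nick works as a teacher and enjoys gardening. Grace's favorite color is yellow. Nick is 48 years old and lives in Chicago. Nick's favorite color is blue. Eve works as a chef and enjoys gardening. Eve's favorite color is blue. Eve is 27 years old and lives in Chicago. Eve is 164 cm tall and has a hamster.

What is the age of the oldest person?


Oldest: Nick at 48

48


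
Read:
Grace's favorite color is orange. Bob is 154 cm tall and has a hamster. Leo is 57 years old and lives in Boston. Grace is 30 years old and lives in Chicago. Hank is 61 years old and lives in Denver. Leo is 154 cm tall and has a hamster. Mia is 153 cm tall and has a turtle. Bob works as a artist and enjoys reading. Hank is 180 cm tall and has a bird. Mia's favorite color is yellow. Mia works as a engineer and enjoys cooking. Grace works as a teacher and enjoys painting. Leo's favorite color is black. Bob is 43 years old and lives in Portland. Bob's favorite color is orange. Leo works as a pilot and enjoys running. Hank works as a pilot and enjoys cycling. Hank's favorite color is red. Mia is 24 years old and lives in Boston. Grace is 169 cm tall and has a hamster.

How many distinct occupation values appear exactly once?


Unique occupation values: 3

3


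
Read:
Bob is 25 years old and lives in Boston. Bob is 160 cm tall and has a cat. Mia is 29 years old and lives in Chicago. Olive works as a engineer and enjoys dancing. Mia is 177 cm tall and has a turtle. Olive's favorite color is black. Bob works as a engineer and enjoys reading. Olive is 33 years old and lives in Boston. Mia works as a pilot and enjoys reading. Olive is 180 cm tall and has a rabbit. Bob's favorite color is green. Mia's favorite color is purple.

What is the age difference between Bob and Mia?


|25 - 29| = 4

4


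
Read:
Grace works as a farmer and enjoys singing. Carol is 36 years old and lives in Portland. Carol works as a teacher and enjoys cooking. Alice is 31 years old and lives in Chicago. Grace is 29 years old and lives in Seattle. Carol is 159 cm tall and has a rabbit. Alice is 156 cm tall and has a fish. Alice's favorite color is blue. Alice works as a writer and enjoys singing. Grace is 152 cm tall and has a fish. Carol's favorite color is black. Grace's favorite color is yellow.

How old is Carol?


Carol is 36 years old

36


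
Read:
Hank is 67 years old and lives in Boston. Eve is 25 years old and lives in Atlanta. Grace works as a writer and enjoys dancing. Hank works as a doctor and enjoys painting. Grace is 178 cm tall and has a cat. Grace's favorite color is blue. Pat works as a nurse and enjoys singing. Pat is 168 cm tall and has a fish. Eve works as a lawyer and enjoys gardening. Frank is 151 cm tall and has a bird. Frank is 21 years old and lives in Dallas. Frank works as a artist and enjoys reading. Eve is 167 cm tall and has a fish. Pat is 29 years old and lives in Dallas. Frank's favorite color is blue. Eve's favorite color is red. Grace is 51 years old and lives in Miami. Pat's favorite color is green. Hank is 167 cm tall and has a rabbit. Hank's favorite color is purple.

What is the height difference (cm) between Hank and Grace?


|167 - 178| = 11

11


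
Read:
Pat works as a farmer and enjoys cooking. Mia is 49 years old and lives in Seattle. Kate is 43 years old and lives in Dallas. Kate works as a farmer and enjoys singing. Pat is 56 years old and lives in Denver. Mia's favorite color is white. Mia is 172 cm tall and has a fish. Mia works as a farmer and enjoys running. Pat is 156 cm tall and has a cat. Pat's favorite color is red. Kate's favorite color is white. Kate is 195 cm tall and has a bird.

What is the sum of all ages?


43+56+49 = 148

148


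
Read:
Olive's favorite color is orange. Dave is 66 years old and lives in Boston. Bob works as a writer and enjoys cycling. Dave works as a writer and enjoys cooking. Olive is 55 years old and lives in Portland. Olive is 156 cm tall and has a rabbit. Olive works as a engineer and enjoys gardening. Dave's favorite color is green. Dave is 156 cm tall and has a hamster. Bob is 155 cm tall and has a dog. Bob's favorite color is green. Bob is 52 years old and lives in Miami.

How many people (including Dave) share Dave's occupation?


Dave is a writer. Count = 2

2


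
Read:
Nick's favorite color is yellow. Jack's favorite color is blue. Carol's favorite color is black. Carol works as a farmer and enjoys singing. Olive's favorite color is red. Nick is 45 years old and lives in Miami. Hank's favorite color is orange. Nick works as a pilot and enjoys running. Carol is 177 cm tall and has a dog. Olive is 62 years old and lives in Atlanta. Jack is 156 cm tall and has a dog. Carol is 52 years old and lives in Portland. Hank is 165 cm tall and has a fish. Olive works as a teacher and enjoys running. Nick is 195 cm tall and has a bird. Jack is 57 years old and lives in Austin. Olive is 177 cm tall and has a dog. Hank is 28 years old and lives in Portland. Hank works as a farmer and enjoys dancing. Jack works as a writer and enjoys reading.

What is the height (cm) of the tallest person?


Tallest: Nick at 195 cm

195


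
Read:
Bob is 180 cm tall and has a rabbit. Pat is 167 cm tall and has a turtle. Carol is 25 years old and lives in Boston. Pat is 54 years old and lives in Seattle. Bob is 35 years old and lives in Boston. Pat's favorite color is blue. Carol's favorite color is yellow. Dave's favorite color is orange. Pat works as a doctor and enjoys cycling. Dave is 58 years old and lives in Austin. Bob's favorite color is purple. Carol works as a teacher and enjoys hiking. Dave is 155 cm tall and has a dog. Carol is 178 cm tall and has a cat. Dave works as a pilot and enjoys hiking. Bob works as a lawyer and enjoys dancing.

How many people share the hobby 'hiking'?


Count: 2

2


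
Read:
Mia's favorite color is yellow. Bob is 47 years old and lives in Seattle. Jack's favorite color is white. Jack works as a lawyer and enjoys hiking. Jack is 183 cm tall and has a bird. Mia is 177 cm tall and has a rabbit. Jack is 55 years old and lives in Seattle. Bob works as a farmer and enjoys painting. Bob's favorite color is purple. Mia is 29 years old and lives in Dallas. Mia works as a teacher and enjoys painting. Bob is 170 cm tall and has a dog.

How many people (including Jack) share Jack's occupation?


Jack is a lawyer. Count = 1

1


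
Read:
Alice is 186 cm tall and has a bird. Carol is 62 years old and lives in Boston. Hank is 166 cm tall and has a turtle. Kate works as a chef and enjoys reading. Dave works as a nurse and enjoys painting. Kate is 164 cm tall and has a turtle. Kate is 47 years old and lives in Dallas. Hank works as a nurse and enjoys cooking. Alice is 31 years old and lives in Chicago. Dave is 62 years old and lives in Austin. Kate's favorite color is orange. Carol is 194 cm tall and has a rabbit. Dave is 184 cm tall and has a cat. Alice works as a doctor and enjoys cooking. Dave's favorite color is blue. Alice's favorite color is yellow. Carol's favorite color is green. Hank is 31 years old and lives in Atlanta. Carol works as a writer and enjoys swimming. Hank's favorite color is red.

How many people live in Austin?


Count in Austin: 1

1


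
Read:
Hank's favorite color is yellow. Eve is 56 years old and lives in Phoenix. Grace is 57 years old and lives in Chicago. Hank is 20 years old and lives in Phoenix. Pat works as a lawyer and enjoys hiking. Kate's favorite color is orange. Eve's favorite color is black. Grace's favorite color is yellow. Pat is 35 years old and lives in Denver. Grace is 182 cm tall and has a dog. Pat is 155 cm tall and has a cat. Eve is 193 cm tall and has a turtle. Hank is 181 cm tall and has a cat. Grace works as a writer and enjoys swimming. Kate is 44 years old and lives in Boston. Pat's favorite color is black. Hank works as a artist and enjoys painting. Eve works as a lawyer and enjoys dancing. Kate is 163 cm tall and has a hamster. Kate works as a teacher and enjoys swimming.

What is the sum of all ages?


56+57+20+44+35 = 212

212


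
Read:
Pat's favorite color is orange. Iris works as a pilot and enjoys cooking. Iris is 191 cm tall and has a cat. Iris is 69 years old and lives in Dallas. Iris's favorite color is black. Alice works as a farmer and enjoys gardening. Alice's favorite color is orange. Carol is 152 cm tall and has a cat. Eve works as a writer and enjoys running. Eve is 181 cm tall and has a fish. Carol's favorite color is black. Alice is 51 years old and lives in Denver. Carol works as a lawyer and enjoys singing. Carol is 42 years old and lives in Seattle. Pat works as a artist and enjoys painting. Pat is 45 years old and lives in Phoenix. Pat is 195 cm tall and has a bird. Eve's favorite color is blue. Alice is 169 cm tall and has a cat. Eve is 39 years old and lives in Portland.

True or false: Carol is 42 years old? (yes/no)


Carol is actually 42. yes

yes


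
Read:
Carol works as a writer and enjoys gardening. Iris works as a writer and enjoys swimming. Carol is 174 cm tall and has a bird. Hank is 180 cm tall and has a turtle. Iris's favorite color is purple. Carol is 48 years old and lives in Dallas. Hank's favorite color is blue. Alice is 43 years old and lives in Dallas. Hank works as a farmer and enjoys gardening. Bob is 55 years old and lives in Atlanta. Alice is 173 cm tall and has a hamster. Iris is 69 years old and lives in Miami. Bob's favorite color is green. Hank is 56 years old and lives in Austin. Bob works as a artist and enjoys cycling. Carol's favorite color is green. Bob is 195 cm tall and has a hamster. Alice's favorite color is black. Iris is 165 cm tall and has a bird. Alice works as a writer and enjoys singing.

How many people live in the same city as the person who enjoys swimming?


Person with hobby swimming is Iris, city Miami. Count = 1

1


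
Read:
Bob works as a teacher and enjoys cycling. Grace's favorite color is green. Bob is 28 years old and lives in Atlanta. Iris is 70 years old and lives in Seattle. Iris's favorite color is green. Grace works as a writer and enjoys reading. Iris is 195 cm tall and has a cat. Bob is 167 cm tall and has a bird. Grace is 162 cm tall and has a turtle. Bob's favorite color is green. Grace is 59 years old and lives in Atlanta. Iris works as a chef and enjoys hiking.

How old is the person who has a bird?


Person with bird is Bob, age 28

28


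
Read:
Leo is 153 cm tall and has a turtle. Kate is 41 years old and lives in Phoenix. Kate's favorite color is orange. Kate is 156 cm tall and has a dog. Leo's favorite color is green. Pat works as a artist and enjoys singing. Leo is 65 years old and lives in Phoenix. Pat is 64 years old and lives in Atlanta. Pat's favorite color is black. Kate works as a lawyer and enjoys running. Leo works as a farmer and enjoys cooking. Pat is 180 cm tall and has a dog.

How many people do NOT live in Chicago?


Not in Chicago: 3

3


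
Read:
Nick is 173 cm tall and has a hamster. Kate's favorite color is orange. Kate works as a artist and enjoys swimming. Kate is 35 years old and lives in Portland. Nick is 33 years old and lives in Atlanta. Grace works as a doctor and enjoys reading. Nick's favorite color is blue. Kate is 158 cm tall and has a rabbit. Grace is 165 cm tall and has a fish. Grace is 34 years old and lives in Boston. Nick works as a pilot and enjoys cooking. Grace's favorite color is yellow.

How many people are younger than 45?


Filter: 3

3


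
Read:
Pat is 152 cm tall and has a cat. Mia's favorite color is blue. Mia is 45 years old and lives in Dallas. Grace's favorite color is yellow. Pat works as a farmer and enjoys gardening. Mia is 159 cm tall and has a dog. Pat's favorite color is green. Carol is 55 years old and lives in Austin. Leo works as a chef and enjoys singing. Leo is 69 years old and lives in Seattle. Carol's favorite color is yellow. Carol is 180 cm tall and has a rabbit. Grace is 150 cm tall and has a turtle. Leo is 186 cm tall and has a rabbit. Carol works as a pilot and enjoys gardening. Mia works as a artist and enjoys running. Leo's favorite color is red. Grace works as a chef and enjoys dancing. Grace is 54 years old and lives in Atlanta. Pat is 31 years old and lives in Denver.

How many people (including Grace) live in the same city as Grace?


Grace lives in Atlanta. Count = 1

1


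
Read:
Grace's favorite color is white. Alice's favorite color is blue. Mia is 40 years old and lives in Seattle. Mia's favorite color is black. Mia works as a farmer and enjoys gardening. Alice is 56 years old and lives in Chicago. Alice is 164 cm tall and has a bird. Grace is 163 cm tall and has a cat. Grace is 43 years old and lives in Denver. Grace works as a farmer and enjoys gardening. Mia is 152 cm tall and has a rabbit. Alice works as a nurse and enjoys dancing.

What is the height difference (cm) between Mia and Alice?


|152 - 164| = 12

12


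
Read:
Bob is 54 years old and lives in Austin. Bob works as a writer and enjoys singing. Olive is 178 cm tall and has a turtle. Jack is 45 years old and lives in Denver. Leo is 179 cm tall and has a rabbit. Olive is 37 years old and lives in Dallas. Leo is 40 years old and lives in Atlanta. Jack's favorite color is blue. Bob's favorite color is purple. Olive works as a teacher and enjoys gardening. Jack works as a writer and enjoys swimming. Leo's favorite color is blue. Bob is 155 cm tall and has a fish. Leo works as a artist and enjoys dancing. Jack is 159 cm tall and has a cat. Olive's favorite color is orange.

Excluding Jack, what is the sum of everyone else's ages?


Sum (excluding Jack): 131

131


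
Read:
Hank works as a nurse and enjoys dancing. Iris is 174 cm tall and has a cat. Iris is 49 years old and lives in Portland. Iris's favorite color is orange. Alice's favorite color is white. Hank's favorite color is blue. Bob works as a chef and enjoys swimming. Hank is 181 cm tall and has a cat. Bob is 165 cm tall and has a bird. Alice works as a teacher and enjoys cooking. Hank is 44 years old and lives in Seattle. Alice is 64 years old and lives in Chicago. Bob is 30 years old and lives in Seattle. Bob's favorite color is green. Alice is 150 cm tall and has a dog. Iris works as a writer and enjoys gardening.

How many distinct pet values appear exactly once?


Unique pet values: 2

2


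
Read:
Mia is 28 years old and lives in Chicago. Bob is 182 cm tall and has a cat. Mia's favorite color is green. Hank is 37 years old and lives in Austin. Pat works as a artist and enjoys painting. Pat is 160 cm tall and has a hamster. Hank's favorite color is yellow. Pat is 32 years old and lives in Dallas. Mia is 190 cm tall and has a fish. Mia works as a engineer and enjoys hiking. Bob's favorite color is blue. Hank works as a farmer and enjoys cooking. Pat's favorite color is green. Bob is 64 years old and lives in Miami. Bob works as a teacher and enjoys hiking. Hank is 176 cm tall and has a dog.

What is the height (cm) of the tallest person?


Tallest: Mia at 190 cm

190


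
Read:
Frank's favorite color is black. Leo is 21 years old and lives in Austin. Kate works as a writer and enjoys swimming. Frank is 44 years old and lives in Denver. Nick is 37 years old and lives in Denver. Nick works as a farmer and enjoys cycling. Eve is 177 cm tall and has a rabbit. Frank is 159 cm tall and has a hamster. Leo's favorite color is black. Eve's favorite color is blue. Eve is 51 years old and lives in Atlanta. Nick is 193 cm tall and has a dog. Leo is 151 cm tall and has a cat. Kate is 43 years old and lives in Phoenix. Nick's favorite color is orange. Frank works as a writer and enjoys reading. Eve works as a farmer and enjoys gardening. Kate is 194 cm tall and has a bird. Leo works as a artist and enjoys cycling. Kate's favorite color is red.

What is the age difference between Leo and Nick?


|21 - 37| = 16

16


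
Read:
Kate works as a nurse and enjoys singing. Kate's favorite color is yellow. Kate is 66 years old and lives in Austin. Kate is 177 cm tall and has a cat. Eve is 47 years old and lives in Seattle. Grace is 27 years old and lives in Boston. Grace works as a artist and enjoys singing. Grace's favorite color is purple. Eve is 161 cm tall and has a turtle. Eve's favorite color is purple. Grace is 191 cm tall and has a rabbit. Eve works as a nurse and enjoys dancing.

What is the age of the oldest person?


Oldest: Kate at 66

66


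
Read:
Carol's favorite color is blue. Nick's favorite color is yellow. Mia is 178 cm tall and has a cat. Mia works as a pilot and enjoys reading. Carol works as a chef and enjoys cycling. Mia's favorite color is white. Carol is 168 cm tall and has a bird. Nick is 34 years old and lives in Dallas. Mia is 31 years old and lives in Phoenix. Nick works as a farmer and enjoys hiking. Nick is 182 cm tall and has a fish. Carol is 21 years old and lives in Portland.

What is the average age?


Sum=86, n=3, avg=28.67

28.67


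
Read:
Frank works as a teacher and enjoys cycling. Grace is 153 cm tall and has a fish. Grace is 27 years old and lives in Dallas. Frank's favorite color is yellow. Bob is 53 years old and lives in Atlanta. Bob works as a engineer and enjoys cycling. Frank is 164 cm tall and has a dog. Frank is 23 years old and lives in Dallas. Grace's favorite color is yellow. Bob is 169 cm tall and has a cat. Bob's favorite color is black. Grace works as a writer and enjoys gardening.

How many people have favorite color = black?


Count: 1

1


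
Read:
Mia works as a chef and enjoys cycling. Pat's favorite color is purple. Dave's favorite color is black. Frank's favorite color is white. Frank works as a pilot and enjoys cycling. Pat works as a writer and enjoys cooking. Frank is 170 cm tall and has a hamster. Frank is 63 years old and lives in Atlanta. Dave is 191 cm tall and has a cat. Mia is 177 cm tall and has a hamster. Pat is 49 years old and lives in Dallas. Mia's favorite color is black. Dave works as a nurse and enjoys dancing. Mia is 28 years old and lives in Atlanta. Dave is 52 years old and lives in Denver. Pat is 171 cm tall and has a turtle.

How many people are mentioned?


People: Mia, Dave, Frank, Pat. Count = 4

4


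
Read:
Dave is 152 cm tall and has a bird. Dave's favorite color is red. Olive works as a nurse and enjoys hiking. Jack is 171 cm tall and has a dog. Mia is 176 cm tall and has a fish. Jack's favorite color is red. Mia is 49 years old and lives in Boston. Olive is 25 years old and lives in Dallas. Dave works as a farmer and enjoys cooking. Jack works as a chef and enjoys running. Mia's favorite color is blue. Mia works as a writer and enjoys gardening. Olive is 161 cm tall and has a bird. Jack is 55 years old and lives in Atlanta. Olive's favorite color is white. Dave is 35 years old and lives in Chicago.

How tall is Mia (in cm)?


Mia is 176 cm tall

176


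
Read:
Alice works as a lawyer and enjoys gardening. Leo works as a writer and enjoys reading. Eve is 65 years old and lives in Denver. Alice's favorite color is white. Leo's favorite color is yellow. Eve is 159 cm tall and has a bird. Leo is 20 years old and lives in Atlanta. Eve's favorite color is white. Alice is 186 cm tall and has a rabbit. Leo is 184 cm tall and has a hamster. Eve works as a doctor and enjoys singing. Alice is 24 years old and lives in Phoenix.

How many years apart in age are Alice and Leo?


24 vs 20, diff = 4

4


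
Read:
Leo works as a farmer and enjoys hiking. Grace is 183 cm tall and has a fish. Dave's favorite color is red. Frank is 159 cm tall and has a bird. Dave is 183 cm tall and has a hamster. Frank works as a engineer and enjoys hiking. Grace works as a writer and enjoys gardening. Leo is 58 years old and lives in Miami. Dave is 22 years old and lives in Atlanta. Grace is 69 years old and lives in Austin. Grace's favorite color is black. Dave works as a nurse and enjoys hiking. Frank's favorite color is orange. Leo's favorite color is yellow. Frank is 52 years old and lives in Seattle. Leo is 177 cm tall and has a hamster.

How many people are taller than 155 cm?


Taller than 155: 4

4


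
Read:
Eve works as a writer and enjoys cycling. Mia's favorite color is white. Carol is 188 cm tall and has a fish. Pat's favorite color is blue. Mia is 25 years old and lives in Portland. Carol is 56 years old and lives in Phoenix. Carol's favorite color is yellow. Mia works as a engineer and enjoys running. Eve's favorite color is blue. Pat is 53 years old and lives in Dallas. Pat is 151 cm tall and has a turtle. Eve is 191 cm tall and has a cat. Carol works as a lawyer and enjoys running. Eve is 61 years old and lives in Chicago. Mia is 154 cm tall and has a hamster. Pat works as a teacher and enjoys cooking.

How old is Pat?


Pat is 53 years old

53


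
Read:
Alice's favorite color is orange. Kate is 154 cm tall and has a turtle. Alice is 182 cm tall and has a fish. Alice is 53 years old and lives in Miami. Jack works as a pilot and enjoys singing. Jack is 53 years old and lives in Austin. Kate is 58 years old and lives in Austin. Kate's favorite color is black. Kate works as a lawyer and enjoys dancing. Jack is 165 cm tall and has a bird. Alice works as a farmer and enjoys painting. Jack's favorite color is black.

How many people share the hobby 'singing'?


Count: 1

1


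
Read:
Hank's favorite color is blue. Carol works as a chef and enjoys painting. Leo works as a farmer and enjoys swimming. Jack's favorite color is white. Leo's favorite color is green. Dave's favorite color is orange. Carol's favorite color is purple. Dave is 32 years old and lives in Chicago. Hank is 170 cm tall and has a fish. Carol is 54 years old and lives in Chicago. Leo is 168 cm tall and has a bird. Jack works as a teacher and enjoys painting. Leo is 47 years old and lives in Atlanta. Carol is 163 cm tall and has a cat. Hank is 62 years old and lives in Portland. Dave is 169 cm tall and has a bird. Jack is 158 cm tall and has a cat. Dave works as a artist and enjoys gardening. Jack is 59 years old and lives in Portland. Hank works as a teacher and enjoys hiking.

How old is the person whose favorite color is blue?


Person with favorite color=blue is Hank, age 62

62


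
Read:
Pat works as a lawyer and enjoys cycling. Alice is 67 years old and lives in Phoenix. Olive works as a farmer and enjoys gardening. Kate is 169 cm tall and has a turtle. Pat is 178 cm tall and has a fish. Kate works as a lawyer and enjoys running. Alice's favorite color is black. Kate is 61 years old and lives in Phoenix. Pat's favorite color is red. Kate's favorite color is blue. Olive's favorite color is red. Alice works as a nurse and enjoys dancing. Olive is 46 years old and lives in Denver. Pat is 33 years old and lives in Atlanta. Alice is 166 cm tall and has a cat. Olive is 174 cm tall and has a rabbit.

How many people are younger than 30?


Filter: 0

0


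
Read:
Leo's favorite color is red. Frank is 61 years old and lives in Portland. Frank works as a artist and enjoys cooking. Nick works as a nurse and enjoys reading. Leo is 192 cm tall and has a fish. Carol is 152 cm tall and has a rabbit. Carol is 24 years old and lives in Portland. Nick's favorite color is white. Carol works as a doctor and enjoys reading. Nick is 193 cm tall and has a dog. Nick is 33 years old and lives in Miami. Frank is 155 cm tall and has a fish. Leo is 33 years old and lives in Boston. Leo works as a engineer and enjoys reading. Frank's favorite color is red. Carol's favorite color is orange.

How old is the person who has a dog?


Person with dog is Nick, age 33

33


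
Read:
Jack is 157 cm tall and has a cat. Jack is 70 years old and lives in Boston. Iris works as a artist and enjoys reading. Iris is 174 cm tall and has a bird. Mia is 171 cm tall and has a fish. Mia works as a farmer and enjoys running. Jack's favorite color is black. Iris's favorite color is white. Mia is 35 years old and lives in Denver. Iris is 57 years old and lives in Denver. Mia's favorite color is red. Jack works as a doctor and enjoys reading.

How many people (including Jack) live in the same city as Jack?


Jack lives in Boston. Count = 1

1


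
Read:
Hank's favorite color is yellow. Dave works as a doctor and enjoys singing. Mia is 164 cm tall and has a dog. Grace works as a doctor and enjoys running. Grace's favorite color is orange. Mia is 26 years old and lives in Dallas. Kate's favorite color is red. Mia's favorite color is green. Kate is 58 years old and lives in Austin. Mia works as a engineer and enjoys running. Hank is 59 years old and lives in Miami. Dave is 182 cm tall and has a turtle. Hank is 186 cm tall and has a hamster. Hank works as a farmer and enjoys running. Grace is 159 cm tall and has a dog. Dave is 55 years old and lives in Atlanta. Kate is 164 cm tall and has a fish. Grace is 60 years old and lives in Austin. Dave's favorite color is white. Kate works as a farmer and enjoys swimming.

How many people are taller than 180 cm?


Taller than 180: 2

2


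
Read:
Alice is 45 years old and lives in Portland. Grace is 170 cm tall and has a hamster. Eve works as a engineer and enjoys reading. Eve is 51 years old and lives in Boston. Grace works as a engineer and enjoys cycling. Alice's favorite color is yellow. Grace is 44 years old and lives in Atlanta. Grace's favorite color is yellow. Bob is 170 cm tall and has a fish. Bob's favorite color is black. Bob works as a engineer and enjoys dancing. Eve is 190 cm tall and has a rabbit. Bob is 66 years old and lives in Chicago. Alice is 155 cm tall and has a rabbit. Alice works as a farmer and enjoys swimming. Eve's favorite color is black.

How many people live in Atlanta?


Count in Atlanta: 1

1


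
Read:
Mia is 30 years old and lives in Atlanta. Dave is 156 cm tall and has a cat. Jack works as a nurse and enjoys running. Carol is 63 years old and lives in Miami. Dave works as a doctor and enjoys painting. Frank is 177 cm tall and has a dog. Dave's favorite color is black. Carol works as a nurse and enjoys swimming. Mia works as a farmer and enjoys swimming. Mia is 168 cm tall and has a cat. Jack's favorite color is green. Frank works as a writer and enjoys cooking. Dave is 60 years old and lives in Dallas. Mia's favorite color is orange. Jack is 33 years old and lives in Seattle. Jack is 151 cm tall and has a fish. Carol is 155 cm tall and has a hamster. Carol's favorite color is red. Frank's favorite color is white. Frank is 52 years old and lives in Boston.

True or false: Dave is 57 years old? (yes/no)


Dave is actually 60. no

no


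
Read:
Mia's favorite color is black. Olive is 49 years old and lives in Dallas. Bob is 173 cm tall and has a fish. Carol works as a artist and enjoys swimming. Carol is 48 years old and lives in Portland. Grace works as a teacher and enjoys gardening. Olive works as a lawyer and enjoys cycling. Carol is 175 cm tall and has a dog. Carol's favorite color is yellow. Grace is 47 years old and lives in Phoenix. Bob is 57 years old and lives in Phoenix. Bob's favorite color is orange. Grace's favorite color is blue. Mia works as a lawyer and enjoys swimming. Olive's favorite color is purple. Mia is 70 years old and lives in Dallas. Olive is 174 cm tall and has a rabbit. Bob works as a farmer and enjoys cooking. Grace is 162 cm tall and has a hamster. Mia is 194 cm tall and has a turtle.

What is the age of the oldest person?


Oldest: Mia at 70

70


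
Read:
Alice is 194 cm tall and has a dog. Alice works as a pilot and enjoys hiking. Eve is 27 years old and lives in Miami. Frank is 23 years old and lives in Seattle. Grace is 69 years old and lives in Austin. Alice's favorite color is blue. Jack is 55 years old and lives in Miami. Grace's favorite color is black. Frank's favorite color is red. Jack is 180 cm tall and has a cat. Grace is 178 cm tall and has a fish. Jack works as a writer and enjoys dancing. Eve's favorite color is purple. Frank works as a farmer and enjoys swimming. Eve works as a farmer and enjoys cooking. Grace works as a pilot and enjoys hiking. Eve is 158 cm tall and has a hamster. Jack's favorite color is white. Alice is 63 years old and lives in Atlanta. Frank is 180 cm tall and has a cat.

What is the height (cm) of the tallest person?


Tallest: Alice at 194 cm

194


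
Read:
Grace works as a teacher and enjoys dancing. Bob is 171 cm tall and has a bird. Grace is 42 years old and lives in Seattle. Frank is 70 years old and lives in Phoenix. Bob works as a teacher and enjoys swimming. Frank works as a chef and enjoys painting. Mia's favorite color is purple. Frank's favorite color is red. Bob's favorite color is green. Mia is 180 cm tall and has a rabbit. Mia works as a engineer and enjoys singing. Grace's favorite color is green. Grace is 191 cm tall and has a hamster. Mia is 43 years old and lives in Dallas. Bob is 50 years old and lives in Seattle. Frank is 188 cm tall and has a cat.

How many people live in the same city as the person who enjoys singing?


Person with hobby singing is Mia, city Dallas. Count = 1

1


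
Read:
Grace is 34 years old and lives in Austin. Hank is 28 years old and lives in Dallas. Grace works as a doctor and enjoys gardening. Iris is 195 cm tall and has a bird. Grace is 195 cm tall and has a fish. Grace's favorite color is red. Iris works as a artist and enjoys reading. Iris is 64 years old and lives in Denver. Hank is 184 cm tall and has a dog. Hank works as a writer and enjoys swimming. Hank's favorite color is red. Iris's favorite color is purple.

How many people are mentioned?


People: Hank, Iris, Grace. Count = 3

3


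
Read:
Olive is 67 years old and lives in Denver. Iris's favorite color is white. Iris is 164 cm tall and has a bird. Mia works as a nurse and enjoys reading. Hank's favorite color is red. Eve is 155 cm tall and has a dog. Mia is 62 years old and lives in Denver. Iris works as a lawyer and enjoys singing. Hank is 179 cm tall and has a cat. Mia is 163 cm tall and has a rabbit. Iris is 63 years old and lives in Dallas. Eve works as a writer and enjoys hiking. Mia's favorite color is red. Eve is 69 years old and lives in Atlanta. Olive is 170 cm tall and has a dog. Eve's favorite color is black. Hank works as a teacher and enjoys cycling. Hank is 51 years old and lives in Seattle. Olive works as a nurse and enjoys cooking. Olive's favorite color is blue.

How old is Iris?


Iris is 63 years old

63


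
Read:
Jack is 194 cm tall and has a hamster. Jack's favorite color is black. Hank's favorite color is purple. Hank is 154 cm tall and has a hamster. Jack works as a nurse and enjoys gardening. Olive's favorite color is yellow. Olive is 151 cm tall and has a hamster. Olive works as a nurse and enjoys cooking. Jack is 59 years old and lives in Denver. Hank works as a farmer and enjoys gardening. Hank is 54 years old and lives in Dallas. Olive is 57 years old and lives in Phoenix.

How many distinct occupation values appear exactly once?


Unique occupation values: 1

1


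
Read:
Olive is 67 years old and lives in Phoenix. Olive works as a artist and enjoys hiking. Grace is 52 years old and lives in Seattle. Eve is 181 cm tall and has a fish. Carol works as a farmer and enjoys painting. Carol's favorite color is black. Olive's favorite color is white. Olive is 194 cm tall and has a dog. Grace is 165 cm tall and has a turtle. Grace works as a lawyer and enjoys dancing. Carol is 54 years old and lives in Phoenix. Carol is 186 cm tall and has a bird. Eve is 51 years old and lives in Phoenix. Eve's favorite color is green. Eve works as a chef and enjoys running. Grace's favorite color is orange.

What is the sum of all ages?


52+67+54+51 = 224

224
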